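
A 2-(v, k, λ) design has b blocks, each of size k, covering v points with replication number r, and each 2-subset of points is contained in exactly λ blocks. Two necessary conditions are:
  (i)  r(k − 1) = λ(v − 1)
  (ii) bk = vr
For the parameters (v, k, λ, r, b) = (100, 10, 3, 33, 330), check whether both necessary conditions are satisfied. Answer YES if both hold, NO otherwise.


Condition (i): r(k − 1) = 33·9 = 297; λ(v − 1) = 3·99 = 297. Match? YES.
Condition (ii): bk = 330·10 = 3300; vr = 100·33 = 3300. Match? YES.
Both conditions hold? YES.

YES


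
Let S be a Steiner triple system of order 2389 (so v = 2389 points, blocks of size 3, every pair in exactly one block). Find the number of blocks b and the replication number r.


An STS(v) is a 2-(v, 3, 1) BIBD: block size k = 3, λ = 1.
Replication: r(k − 1) = λ(v − 1) ⇒ r·2 = 2389 − 1 = 2388 ⇒ r = 1194.
Block count: b = v(v − 1)/6 = 2389·2388/6 = 5704932/6 = 950822.
(Check via bk = vr: 950822·3 = 2852466 = 2389·1194 = 2852466 ✓.)

r = 1194, b = 950822.


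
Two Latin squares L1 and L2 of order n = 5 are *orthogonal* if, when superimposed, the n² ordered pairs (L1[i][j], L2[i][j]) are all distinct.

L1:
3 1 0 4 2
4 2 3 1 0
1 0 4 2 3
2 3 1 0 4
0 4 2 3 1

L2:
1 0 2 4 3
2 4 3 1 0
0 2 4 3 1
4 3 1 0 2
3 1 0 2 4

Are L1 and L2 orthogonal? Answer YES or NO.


Form the n² = 25 superimposed pairs (L1[i][j], L2[i][j]), row by row (rows and columns indexed from 0):
row 0: (3,1) (1,0) (0,2) (4,4) (2,3)
row 1: (4,2) (2,4) (3,3) (1,1) (0,0)
row 2: (1,0) (0,2) (4,4) (2,3) (3,1)
row 3: (2,4) (3,3) (1,1) (0,0) (4,2)
row 4: (0,3) (4,1) (2,0) (3,2) (1,4)
Orthogonality requires all 25 pairs distinct.
But the pair (1,0) repeats: cell (0,1) has L1 = 1, L2 = 0, and cell (2,0) has L1 = 1, L2 = 0.
A repeated pair means some other pair never occurs (only 15 distinct pairs out of 25), so the squares are not orthogonal.
Conclusion: NO.

NO


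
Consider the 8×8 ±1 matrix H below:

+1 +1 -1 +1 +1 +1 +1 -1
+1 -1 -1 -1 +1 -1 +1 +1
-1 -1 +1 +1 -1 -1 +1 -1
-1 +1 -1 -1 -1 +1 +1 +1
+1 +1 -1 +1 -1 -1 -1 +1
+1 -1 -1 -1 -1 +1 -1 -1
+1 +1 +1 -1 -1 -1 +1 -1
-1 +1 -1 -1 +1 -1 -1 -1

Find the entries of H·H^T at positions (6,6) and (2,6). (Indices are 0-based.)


Row 2 of H: [-1, -1, 1, 1, -1, -1, 1, -1].
Row 6 of H: [1, 1, 1, -1, -1, -1, 1, -1].
(H·H^T)[6][6] = Σ_j H[6][j]·H[6][j] = (1)² + (1)² + (1)² + (-1)² + (-1)² + (-1)² + (1)² + (-1)² = 1 + 1 + 1 + 1 + 1 + 1 + 1 + 1 = 8.
(H·H^T)[2][6] = Σ_j H[2][j]·H[6][j] = (-1)·(1) + (-1)·(1) + (1)·(1) + (1)·(-1) + (-1)·(-1) + (-1)·(-1) + (1)·(1) + (-1)·(-1) = -1 + -1 + 1 + -1 + 1 + 1 + 1 + 1 = 2.
Rows 2 and 6 are not orthogonal (dot product = 2 ≠ 0), so H is not a Hadamard matrix.

(6,6) entry = 8; (2,6) entry = 2.


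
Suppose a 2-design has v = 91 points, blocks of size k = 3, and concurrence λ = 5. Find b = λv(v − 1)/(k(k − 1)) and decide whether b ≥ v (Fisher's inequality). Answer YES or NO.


b = λv(v − 1)/(k(k − 1)) = 5·91·90/(3·2) = 40950/6 = 6825.
Compare with v = 91: b ≥ v, so Fisher's inequality holds.

YES


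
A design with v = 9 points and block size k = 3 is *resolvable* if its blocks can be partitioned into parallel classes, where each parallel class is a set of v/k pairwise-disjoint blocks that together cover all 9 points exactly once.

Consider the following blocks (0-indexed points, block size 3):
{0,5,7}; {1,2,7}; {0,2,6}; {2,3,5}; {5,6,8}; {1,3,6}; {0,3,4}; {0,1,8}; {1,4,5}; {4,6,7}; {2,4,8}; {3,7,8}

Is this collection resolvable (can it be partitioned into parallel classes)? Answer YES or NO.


v = 9, block size k = 3, number of blocks = 12.
For resolvability, blocks must partition into parallel classes of size v/k = 3.
Total blocks must therefore be a multiple of 3: 12 = 3·4 + 0 ⇒ divisible ✓.
Greedy packing gives 4 candidate class(es). Each should be a full parallel class (size 3, covers all 9 points).
  Class 1 (3 blocks): {0,5,7}; {1,3,6}; {2,4,8}. Points covered: [0, 1, 2, 3, 4, 5, 6, 7, 8].
  Class 2 (3 blocks): {1,2,7}; {5,6,8}; {0,3,4}. Points covered: [0, 1, 2, 3, 4, 5, 6, 7, 8].
  Class 3 (3 blocks): {0,2,6}; {1,4,5}; {3,7,8}. Points covered: [0, 1, 2, 3, 4, 5, 6, 7, 8].
  Class 4 (3 blocks): {2,3,5}; {0,1,8}; {4,6,7}. Points covered: [0, 1, 2, 3, 4, 5, 6, 7, 8].
All classes full (size 3)? YES. All classes cover every point? YES.
Resolvable? YES.

YES


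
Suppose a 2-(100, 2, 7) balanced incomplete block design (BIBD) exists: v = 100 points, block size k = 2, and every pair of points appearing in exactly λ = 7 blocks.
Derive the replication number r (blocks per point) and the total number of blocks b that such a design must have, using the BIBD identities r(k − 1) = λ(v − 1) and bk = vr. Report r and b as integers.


Any 2-(v, k, λ) BIBD satisfies two necessary conditions:
  (i)  Each point sits in r blocks, and counting incidences through any fixed point gives r(k − 1) = λ(v − 1), so r = λ(v − 1)/(k − 1).
  (ii) Total incidences bk = vr, so b = vr/k.
Step 1: r = λ(v − 1)/(k − 1) = 7·(100 − 1)/(2 − 1) = 7·99/1 = 693/1 = 693.
Step 2: b = vr/k = 100·693/2 = 69300/2 = 34650.
Check integrality: r = 693 ∈ Z ✓, b = 34650 ∈ Z ✓.
(These identities are necessary conditions: they determine r and b for any design with these parameters, but do not by themselves prove that one exists.)

r = 693, b = 34650.


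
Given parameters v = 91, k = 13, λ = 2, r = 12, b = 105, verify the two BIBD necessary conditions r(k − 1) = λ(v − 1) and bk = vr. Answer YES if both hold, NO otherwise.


Condition (i): r(k − 1) = 12·12 = 144; λ(v − 1) = 2·90 = 180. Match? NO.
Condition (ii): bk = 105·13 = 1365; vr = 91·12 = 1092. Match? NO.
Both conditions hold? NO.

NO


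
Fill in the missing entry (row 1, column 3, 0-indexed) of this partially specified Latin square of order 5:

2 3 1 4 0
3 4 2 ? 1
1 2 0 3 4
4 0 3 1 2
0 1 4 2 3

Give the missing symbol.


Row 1 contains symbols [1, 2, 3, 4] — missing [0].
Column 3 contains symbols [1, 2, 3, 4] — missing [0].
The missing symbol must appear in both missing sets; intersection = [0].
Therefore the hidden value is 0.

Missing value = 0.


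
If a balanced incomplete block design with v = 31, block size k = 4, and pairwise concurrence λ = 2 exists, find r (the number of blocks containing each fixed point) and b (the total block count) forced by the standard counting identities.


Any 2-(v, k, λ) BIBD satisfies two necessary conditions:
  (i)  Each point sits in r blocks, and counting incidences through any fixed point gives r(k − 1) = λ(v − 1), so r = λ(v − 1)/(k − 1).
  (ii) Total incidences bk = vr, so b = vr/k.
Step 1: r = λ(v − 1)/(k − 1) = 2·(31 − 1)/(4 − 1) = 2·30/3 = 60/3 = 20.
Step 2: b = vr/k = 31·20/4 = 620/4 = 155.
Check integrality: r = 20 ∈ Z ✓, b = 155 ∈ Z ✓.
(These identities are necessary conditions: they determine r and b for any design with these parameters, but do not by themselves prove that one exists.)

r = 20, b = 155.


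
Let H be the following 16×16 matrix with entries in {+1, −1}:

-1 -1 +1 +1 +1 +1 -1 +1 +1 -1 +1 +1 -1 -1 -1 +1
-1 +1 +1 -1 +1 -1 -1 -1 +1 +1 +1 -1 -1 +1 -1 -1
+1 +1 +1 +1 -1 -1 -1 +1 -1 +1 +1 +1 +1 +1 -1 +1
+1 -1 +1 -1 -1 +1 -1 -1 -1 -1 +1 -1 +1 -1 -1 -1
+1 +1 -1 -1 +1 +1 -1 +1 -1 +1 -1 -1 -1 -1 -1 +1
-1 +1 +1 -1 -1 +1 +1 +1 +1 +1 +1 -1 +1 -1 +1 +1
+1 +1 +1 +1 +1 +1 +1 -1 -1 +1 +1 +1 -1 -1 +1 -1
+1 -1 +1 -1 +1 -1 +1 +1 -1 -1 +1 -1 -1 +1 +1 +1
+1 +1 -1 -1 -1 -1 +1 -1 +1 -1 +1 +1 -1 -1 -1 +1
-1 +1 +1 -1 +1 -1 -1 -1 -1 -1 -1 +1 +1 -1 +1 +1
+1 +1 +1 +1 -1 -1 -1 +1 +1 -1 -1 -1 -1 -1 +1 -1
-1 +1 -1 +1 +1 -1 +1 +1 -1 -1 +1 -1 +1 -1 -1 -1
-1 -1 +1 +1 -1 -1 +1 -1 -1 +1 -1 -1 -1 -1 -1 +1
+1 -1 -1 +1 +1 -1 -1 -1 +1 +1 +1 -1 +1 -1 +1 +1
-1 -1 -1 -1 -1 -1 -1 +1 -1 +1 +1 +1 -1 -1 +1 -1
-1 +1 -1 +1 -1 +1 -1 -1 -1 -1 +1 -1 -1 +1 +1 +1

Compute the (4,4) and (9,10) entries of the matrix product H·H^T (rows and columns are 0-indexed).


Row 4 of H: [1, 1, -1, -1, 1, 1, -1, 1, -1, 1, -1, -1, -1, -1, -1, 1].
Row 9 of H: [-1, 1, 1, -1, 1, -1, -1, -1, -1, -1, -1, 1, 1, -1, 1, 1].
Row 10 of H: [1, 1, 1, 1, -1, -1, -1, 1, 1, -1, -1, -1, -1, -1, 1, -1].
(H·H^T)[4][4] = Σ_j H[4][j]·H[4][j] = (1)² + (1)² + (-1)² + (-1)² + (1)² + (1)² + (-1)² + (1)² + (-1)² + (1)² + (-1)² + (-1)² + (-1)² + (-1)² + (-1)² + (1)² = 1 + 1 + 1 + 1 + 1 + 1 + 1 + 1 + 1 + 1 + 1 + 1 + 1 + 1 + 1 + 1 = 16.
(H·H^T)[9][10] = Σ_j H[9][j]·H[10][j] = (-1)·(1) + (1)·(1) + (1)·(1) + (-1)·(1) + (1)·(-1) + (-1)·(-1) + (-1)·(-1) + (-1)·(1) + (-1)·(1) + (-1)·(-1) + (-1)·(-1) + (1)·(-1) + (1)·(-1) + (-1)·(-1) + (1)·(1) + (1)·(-1) = -1 + 1 + 1 + -1 + -1 + 1 + 1 + -1 + -1 + 1 + 1 + -1 + -1 + 1 + 1 + -1 = 0.
So rows 9 and 10 are orthogonal; the diagonal entry equals n = 16.

(4,4) entry = 16; (9,10) entry = 0.


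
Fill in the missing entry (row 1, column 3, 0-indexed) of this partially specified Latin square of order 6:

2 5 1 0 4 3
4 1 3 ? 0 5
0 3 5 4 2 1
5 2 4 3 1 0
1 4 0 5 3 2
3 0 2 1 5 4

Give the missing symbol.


Row 1 contains symbols [0, 1, 3, 4, 5] — missing [2].
Column 3 contains symbols [0, 1, 3, 4, 5] — missing [2].
The missing symbol must appear in both missing sets; intersection = [2].
Therefore the hidden value is 2.

Missing value = 2.


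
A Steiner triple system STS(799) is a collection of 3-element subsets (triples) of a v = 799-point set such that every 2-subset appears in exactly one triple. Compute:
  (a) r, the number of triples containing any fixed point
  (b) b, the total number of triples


An STS(v) is a 2-(v, 3, 1) BIBD: block size k = 3, λ = 1.
Replication: r(k − 1) = λ(v − 1) ⇒ r·2 = 799 − 1 = 798 ⇒ r = 399.
Block count: b = v(v − 1)/6 = 799·798/6 = 637602/6 = 106267.

r = 399, b = 106267.


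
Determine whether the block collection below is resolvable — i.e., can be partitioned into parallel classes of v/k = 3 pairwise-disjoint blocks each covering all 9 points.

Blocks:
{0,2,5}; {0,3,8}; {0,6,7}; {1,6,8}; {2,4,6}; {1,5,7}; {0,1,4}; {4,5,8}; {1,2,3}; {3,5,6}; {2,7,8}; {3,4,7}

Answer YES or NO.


v = 9, block size k = 3, number of blocks = 12.
For resolvability, blocks must partition into parallel classes of size v/k = 3.
Total blocks must therefore be a multiple of 3: 12 = 3·4 + 0 ⇒ divisible ✓.
Greedy packing gives 4 candidate class(es). Each should be a full parallel class (size 3, covers all 9 points).
  Class 1 (3 blocks): {0,2,5}; {1,6,8}; {3,4,7}. Points covered: [0, 1, 2, 3, 4, 5, 6, 7, 8].
  Class 2 (3 blocks): {0,3,8}; {2,4,6}; {1,5,7}. Points covered: [0, 1, 2, 3, 4, 5, 6, 7, 8].
  Class 3 (3 blocks): {0,6,7}; {4,5,8}; {1,2,3}. Points covered: [0, 1, 2, 3, 4, 5, 6, 7, 8].
  Class 4 (3 blocks): {0,1,4}; {3,5,6}; {2,7,8}. Points covered: [0, 1, 2, 3, 4, 5, 6, 7, 8].
All classes full (size 3)? YES. All classes cover every point? YES.
Resolvable? YES.

YES


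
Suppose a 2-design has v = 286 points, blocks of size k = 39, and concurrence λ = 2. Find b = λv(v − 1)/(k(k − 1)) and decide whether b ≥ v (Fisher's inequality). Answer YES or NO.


r = λ(v − 1)/(k − 1) = 2·285/38 = 15.
b = vr/k = 286·15/39 = 110.
Fisher's inequality: b ≥ v ⇔ 110 ≥ 286? NO.

NO


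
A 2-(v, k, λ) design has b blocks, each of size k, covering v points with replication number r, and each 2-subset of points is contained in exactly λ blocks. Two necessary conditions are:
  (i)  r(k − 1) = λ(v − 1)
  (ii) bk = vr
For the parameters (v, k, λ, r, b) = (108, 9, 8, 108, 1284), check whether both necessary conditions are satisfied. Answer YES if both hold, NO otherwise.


Condition (i): r(k − 1) = 108·8 = 864; λ(v − 1) = 8·107 = 856. Match? NO.
Condition (ii): bk = 1284·9 = 11556; vr = 108·108 = 11664. Match? NO.
Both conditions hold? NO.

NO


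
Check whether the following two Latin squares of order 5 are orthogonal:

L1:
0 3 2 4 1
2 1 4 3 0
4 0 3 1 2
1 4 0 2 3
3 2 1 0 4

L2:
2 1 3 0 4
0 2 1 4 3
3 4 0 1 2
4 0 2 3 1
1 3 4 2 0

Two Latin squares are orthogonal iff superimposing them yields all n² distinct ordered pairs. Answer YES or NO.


Form the n² = 25 superimposed pairs (L1[i][j], L2[i][j]), row by row (rows and columns indexed from 0):
row 0: (0,2) (3,1) (2,3) (4,0) (1,4)
row 1: (2,0) (1,2) (4,1) (3,4) (0,3)
row 2: (4,3) (0,4) (3,0) (1,1) (2,2)
row 3: (1,4) (4,0) (0,2) (2,3) (3,1)
row 4: (3,1) (2,3) (1,4) (0,2) (4,0)
Orthogonality requires all 25 pairs distinct.
But the pair (1,4) repeats: cell (0,4) has L1 = 1, L2 = 4, and cell (3,0) has L1 = 1, L2 = 4.
A repeated pair means some other pair never occurs (only 15 distinct pairs out of 25), so the squares are not orthogonal.
Conclusion: NO.

NO


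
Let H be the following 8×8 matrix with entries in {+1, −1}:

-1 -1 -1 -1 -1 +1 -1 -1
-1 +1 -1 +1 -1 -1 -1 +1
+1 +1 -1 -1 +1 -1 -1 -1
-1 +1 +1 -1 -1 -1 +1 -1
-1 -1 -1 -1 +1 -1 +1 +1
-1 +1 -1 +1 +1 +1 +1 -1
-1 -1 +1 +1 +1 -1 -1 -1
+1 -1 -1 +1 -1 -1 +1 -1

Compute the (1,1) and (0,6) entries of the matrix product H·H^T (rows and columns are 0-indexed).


Row 0 of H: [-1, -1, -1, -1, -1, 1, -1, -1].
Row 1 of H: [-1, 1, -1, 1, -1, -1, -1, 1].
Row 6 of H: [-1, -1, 1, 1, 1, -1, -1, -1].
(H·H^T)[1][1] = Σ_j H[1][j]·H[1][j] = (-1)² + (1)² + (-1)² + (1)² + (-1)² + (-1)² + (-1)² + (1)² = 1 + 1 + 1 + 1 + 1 + 1 + 1 + 1 = 8.
(H·H^T)[0][6] = Σ_j H[0][j]·H[6][j] = (-1)·(-1) + (-1)·(-1) + (-1)·(1) + (-1)·(1) + (-1)·(1) + (1)·(-1) + (-1)·(-1) + (-1)·(-1) = 1 + 1 + -1 + -1 + -1 + -1 + 1 + 1 = 0.
So rows 0 and 6 are orthogonal; the diagonal entry equals n = 8.

(1,1) entry = 8; (0,6) entry = 0.


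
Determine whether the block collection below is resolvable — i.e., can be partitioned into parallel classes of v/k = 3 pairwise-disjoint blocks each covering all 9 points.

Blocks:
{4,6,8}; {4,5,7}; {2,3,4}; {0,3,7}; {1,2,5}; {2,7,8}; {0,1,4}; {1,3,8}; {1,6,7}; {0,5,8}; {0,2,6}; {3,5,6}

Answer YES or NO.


v = 9, block size k = 3, number of blocks = 12.
For resolvability, blocks must partition into parallel classes of size v/k = 3.
Total blocks must therefore be a multiple of 3: 12 = 3·4 + 0 ⇒ divisible ✓.
Greedy packing gives 4 candidate class(es). Each should be a full parallel class (size 3, covers all 9 points).
  Class 1 (3 blocks): {4,6,8}; {0,3,7}; {1,2,5}. Points covered: [0, 1, 2, 3, 4, 5, 6, 7, 8].
  Class 2 (3 blocks): {4,5,7}; {1,3,8}; {0,2,6}. Points covered: [0, 1, 2, 3, 4, 5, 6, 7, 8].
  Class 3 (3 blocks): {2,3,4}; {1,6,7}; {0,5,8}. Points covered: [0, 1, 2, 3, 4, 5, 6, 7, 8].
  Class 4 (3 blocks): {2,7,8}; {0,1,4}; {3,5,6}. Points covered: [0, 1, 2, 3, 4, 5, 6, 7, 8].
All classes full (size 3)? YES. All classes cover every point? YES.
Resolvable? YES.

YES


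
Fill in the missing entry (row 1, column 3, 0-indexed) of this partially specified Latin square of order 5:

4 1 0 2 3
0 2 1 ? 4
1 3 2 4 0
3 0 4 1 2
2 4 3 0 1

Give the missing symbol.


Row 1 contains symbols [0, 1, 2, 4] — missing [3].
Column 3 contains symbols [0, 1, 2, 4] — missing [3].
The missing symbol must appear in both missing sets; intersection = [3].
Therefore the hidden value is 3.

Missing value = 3.


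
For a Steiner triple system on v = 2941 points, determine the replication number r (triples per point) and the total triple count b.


An STS(v) is a 2-(v, 3, 1) BIBD: block size k = 3, λ = 1.
Replication: r(k − 1) = λ(v − 1) ⇒ r·2 = 2941 − 1 = 2940 ⇒ r = 1470.
Block count: b = v(v − 1)/6 = 2941·2940/6 = 8646540/6 = 1441090.

r = 1470, b = 1441090.


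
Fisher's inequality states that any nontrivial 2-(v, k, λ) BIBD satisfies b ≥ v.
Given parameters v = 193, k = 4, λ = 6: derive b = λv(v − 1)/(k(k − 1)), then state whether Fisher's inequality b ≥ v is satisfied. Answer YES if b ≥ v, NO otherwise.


b = λv(v − 1)/(k(k − 1)) = 6·193·192/(4·3) = 222336/12 = 18528.
Compare with v = 193: b ≥ v, so Fisher's inequality holds.

YES


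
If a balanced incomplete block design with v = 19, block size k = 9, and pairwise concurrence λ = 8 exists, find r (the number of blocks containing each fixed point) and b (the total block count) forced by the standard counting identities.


Any 2-(v, k, λ) BIBD satisfies two necessary conditions:
  (i)  Each point sits in r blocks, and counting incidences through any fixed point gives r(k − 1) = λ(v − 1), so r = λ(v − 1)/(k − 1).
  (ii) Total incidences bk = vr, so b = vr/k.
Step 1: r = λ(v − 1)/(k − 1) = 8·(19 − 1)/(9 − 1) = 8·18/8 = 144/8 = 18.
Step 2: b = vr/k = 19·18/9 = 342/9 = 38.
Check integrality: r = 18 ∈ Z ✓, b = 38 ∈ Z ✓.
(These identities are necessary conditions: they determine r and b for any design with these parameters, but do not by themselves prove that one exists.)

r = 18, b = 38.


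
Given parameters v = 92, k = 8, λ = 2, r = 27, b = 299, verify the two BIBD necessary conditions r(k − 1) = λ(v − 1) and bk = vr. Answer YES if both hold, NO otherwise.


Condition (i): r(k − 1) = 27·7 = 189; λ(v − 1) = 2·91 = 182. Match? NO.
Condition (ii): bk = 299·8 = 2392; vr = 92·27 = 2484. Match? NO.
Both conditions hold? NO.

NO


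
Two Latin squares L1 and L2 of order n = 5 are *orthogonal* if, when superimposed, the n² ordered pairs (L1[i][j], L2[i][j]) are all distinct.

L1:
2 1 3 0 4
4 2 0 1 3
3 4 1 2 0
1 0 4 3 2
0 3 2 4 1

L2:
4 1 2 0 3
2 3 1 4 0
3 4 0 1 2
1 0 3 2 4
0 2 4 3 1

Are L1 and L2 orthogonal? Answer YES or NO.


Form the n² = 25 superimposed pairs (L1[i][j], L2[i][j]), row by row (rows and columns indexed from 0):
row 0: (2,4) (1,1) (3,2) (0,0) (4,3)
row 1: (4,2) (2,3) (0,1) (1,4) (3,0)
row 2: (3,3) (4,4) (1,0) (2,1) (0,2)
row 3: (1,1) (0,0) (4,3) (3,2) (2,4)
row 4: (0,0) (3,2) (2,4) (4,3) (1,1)
Orthogonality requires all 25 pairs distinct.
But the pair (1,1) repeats: cell (0,1) has L1 = 1, L2 = 1, and cell (3,0) has L1 = 1, L2 = 1.
A repeated pair means some other pair never occurs (only 15 distinct pairs out of 25), so the squares are not orthogonal.
Conclusion: NO.

NO


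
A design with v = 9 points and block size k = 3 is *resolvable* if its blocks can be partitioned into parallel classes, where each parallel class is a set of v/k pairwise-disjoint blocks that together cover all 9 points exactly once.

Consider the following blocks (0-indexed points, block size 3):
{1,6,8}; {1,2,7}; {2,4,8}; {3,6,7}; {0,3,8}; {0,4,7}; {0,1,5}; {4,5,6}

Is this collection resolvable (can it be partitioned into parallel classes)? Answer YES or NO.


v = 9, block size k = 3, number of blocks = 8.
For resolvability, blocks must partition into parallel classes of size v/k = 3.
Total blocks must therefore be a multiple of 3: 8 = 3·2 + 2 ⇒ not divisible ✗.
Resolvable? NO.

NO


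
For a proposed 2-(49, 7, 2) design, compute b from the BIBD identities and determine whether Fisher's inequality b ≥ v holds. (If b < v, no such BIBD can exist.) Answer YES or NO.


r = λ(v − 1)/(k − 1) = 2·48/6 = 16.
b = vr/k = 49·16/7 = 112.
Fisher's inequality: b ≥ v ⇔ 112 ≥ 49? YES.

YES


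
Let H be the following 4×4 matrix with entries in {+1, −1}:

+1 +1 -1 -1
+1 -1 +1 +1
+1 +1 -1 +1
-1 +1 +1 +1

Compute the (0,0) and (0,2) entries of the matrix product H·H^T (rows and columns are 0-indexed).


Row 0 of H: [1, 1, -1, -1].
Row 2 of H: [1, 1, -1, 1].
(H·H^T)[0][0] = Σ_j H[0][j]·H[0][j] = (1)² + (1)² + (-1)² + (-1)² = 1 + 1 + 1 + 1 = 4.
(H·H^T)[0][2] = Σ_j H[0][j]·H[2][j] = (1)·(1) + (1)·(1) + (-1)·(-1) + (-1)·(1) = 1 + 1 + 1 + -1 = 2.
Rows 0 and 2 are not orthogonal (dot product = 2 ≠ 0), so H is not a Hadamard matrix.

(0,0) entry = 4; (0,2) entry = 2.


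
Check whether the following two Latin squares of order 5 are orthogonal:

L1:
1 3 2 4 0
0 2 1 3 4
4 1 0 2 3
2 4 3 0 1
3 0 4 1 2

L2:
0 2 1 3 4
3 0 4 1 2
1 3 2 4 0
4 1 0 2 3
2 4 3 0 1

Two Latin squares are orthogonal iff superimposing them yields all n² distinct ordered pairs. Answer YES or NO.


Form the n² = 25 superimposed pairs (L1[i][j], L2[i][j]), row by row (rows and columns indexed from 0):
row 0: (1,0) (3,2) (2,1) (4,3) (0,4)
row 1: (0,3) (2,0) (1,4) (3,1) (4,2)
row 2: (4,1) (1,3) (0,2) (2,4) (3,0)
row 3: (2,4) (4,1) (3,0) (0,2) (1,3)
row 4: (3,2) (0,4) (4,3) (1,0) (2,1)
Orthogonality requires all 25 pairs distinct.
But the pair (2,4) repeats: cell (2,3) has L1 = 2, L2 = 4, and cell (3,0) has L1 = 2, L2 = 4.
A repeated pair means some other pair never occurs (only 15 distinct pairs out of 25), so the squares are not orthogonal.
Conclusion: NO.

NO


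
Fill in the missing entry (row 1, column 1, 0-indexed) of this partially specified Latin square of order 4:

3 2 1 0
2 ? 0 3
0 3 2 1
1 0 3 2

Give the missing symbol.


Row 1 contains symbols [0, 2, 3] — missing [1].
Column 1 contains symbols [0, 2, 3] — missing [1].
The missing symbol must appear in both missing sets; intersection = [1].
Therefore the hidden value is 1.

Missing value = 1.


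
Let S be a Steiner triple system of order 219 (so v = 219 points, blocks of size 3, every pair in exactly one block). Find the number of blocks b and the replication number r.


An STS(v) is a 2-(v, 3, 1) BIBD: block size k = 3, λ = 1.
Replication: r(k − 1) = λ(v − 1) ⇒ r·2 = 219 − 1 = 218 ⇒ r = 109.
Block count: b = v(v − 1)/6 = 219·218/6 = 47742/6 = 7957.
(Check via bk = vr: 7957·3 = 23871 = 219·109 = 23871 ✓.)

r = 109, b = 7957.


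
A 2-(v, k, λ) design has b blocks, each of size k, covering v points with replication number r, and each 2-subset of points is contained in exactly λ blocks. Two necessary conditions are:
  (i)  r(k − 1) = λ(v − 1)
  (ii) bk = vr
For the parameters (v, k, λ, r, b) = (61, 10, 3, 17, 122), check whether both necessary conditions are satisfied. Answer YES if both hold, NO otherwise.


Condition (i): r(k − 1) = 17·9 = 153; λ(v − 1) = 3·60 = 180. Match? NO.
Condition (ii): bk = 122·10 = 1220; vr = 61·17 = 1037. Match? NO.
Both conditions hold? NO.

NO


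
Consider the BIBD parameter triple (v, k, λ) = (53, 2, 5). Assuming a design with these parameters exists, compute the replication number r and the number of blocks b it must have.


Any 2-(v, k, λ) BIBD satisfies two necessary conditions:
  (i)  Each point sits in r blocks, and counting incidences through any fixed point gives r(k − 1) = λ(v − 1), so r = λ(v − 1)/(k − 1).
  (ii) Total incidences bk = vr, so b = vr/k.
Step 1: r = λ(v − 1)/(k − 1) = 5·(53 − 1)/(2 − 1) = 5·52/1 = 260/1 = 260.
Step 2: b = vr/k = 53·260/2 = 13780/2 = 6890.
Check integrality: r = 260 ∈ Z ✓, b = 6890 ∈ Z ✓.
(These identities are necessary conditions: they determine r and b for any design with these parameters, but do not by themselves prove that one exists.)

r = 260, b = 6890.


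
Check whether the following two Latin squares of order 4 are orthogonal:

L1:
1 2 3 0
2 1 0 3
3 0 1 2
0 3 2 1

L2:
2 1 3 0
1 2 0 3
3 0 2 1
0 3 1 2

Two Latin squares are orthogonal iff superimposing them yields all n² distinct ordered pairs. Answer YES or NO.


Form the n² = 16 superimposed pairs (L1[i][j], L2[i][j]), row by row (rows and columns indexed from 0):
row 0: (1,2) (2,1) (3,3) (0,0)
row 1: (2,1) (1,2) (0,0) (3,3)
row 2: (3,3) (0,0) (1,2) (2,1)
row 3: (0,0) (3,3) (2,1) (1,2)
Orthogonality requires all 16 pairs distinct.
But the pair (2,1) repeats: cell (0,1) has L1 = 2, L2 = 1, and cell (1,0) has L1 = 2, L2 = 1.
A repeated pair means some other pair never occurs (only 4 distinct pairs out of 16), so the squares are not orthogonal.
Conclusion: NO.

NO


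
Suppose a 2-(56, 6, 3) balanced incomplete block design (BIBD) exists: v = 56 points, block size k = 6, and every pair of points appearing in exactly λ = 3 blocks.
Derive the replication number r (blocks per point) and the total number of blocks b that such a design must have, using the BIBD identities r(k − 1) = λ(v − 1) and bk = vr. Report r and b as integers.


Any 2-(v, k, λ) BIBD satisfies two necessary conditions:
  (i)  Each point sits in r blocks, and counting incidences through any fixed point gives r(k − 1) = λ(v − 1), so r = λ(v − 1)/(k − 1).
  (ii) Total incidences bk = vr, so b = vr/k.
Step 1: r = λ(v − 1)/(k − 1) = 3·(56 − 1)/(6 − 1) = 3·55/5 = 165/5 = 33.
Step 2: b = vr/k = 56·33/6 = 1848/6 = 308.
Check integrality: r = 33 ∈ Z ✓, b = 308 ∈ Z ✓.
(These identities are necessary conditions: they determine r and b for any design with these parameters, but do not by themselves prove that one exists.)

r = 33, b = 308.


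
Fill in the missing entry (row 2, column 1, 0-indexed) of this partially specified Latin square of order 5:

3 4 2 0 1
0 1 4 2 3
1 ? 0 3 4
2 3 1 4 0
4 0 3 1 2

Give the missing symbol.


Row 2 contains symbols [0, 1, 3, 4] — missing [2].
Column 1 contains symbols [0, 1, 3, 4] — missing [2].
The missing symbol must appear in both missing sets; intersection = [2].
Therefore the hidden value is 2.

Missing value = 2.


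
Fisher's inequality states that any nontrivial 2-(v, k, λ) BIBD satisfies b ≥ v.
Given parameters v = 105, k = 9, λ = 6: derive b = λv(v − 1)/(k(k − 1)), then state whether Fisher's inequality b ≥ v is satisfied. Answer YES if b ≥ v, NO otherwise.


b = λv(v − 1)/(k(k − 1)) = 6·105·104/(9·8) = 65520/72 = 910.
Compare with v = 105: b ≥ v, so Fisher's inequality holds.

YES


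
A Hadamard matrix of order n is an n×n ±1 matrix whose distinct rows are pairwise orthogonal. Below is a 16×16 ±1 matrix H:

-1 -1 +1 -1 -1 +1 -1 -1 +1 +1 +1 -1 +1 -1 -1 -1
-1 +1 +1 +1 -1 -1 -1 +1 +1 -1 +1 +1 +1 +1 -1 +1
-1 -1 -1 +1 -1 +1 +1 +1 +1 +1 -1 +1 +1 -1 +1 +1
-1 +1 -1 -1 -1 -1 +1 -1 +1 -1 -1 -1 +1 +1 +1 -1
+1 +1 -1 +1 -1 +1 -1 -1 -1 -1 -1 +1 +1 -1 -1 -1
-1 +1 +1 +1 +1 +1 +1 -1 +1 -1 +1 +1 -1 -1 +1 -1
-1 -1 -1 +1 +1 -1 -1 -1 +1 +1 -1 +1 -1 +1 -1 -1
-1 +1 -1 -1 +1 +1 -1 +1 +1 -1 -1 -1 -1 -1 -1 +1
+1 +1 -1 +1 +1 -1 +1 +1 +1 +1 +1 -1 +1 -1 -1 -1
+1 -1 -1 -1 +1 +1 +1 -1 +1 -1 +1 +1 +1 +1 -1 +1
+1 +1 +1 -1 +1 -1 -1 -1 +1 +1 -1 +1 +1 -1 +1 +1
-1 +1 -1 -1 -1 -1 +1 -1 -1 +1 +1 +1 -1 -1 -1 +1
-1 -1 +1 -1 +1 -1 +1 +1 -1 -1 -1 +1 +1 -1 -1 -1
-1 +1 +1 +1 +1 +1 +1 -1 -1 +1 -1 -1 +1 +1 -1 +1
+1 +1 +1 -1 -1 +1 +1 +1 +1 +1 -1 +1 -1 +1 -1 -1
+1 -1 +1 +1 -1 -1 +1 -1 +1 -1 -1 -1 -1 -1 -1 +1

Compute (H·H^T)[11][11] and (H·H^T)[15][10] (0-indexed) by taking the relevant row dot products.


Row 10 of H: [1, 1, 1, -1, 1, -1, -1, -1, 1, 1, -1, 1, 1, -1, 1, 1].
Row 11 of H: [-1, 1, -1, -1, -1, -1, 1, -1, -1, 1, 1, 1, -1, -1, -1, 1].
Row 15 of H: [1, -1, 1, 1, -1, -1, 1, -1, 1, -1, -1, -1, -1, -1, -1, 1].
(H·H^T)[11][11] = Σ_j H[11][j]·H[11][j] = (-1)² + (1)² + (-1)² + (-1)² + (-1)² + (-1)² + (1)² + (-1)² + (-1)² + (1)² + (1)² + (1)² + (-1)² + (-1)² + (-1)² + (1)² = 1 + 1 + 1 + 1 + 1 + 1 + 1 + 1 + 1 + 1 + 1 + 1 + 1 + 1 + 1 + 1 = 16.
(H·H^T)[15][10] = Σ_j H[15][j]·H[10][j] = (1)·(1) + (-1)·(1) + (1)·(1) + (1)·(-1) + (-1)·(1) + (-1)·(-1) + (1)·(-1) + (-1)·(-1) + (1)·(1) + (-1)·(1) + (-1)·(-1) + (-1)·(1) + (-1)·(1) + (-1)·(-1) + (-1)·(1) + (1)·(1) = 1 + -1 + 1 + -1 + -1 + 1 + -1 + 1 + 1 + -1 + 1 + -1 + -1 + 1 + -1 + 1 = 0.
So rows 15 and 10 are orthogonal; the diagonal entry equals n = 16.

(11,11) entry = 16; (15,10) entry = 0.


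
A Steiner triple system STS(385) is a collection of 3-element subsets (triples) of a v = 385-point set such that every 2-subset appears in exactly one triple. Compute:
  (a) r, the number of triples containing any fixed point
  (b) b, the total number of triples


An STS(v) is a 2-(v, 3, 1) BIBD: block size k = 3, λ = 1.
Replication: r(k − 1) = λ(v − 1) ⇒ r·2 = 385 − 1 = 384 ⇒ r = 192.
Block count: bk = vr ⇒ b·3 = 385·192 = 73920 ⇒ b = 24640.

r = 192, b = 24640.


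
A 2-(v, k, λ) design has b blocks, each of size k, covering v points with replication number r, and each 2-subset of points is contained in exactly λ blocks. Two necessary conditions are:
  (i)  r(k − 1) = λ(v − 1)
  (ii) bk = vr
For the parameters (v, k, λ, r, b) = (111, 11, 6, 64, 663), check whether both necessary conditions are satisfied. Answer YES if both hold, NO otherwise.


Condition (i): r(k − 1) = 64·10 = 640; λ(v − 1) = 6·110 = 660. Match? NO.
Condition (ii): bk = 663·11 = 7293; vr = 111·64 = 7104. Match? NO.
Both conditions hold? NO.

NO


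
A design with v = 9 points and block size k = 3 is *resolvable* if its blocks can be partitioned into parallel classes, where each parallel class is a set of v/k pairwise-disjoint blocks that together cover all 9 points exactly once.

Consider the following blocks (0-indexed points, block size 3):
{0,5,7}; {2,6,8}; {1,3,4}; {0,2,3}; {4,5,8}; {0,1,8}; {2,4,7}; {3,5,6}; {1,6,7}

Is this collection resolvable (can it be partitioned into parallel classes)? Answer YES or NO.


v = 9, block size k = 3, number of blocks = 9.
For resolvability, blocks must partition into parallel classes of size v/k = 3.
Total blocks must therefore be a multiple of 3: 9 = 3·3 + 0 ⇒ divisible ✓.
Greedy packing gives 3 candidate class(es). Each should be a full parallel class (size 3, covers all 9 points).
  Class 1 (3 blocks): {0,5,7}; {2,6,8}; {1,3,4}. Points covered: [0, 1, 2, 3, 4, 5, 6, 7, 8].
  Class 2 (3 blocks): {0,2,3}; {4,5,8}; {1,6,7}. Points covered: [0, 1, 2, 3, 4, 5, 6, 7, 8].
  Class 3 (3 blocks): {0,1,8}; {2,4,7}; {3,5,6}. Points covered: [0, 1, 2, 3, 4, 5, 6, 7, 8].
All classes full (size 3)? YES. All classes cover every point? YES.
Resolvable? YES.

YES


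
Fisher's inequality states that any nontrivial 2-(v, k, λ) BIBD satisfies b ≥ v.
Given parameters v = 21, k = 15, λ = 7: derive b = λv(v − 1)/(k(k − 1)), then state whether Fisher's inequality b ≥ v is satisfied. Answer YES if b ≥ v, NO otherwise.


r = λ(v − 1)/(k − 1) = 7·20/14 = 10.
b = vr/k = 21·10/15 = 14.
Fisher's inequality: b ≥ v ⇔ 14 ≥ 21? NO.

NO


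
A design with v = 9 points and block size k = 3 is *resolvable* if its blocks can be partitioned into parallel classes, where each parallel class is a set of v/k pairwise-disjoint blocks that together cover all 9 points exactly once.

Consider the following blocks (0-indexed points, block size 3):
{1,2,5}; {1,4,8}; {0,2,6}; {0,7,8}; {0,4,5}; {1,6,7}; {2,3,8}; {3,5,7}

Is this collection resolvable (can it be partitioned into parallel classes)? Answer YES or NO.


v = 9, block size k = 3, number of blocks = 8.
For resolvability, blocks must partition into parallel classes of size v/k = 3.
Total blocks must therefore be a multiple of 3: 8 = 3·2 + 2 ⇒ not divisible ✗.
Resolvable? NO.

NO


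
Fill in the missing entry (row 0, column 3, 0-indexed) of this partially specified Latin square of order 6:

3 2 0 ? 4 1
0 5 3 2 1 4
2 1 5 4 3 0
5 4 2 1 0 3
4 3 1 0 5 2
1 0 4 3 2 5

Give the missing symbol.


Row 0 contains symbols [0, 1, 2, 3, 4] — missing [5].
Column 3 contains symbols [0, 1, 2, 3, 4] — missing [5].
The missing symbol must appear in both missing sets; intersection = [5].
Therefore the hidden value is 5.

Missing value = 5.


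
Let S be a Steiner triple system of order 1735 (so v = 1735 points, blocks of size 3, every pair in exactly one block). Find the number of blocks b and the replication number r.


An STS(v) is a 2-(v, 3, 1) BIBD: block size k = 3, λ = 1.
Replication: r(k − 1) = λ(v − 1) ⇒ r·2 = 1735 − 1 = 1734 ⇒ r = 867.
Block count: bk = vr ⇒ b·3 = 1735·867 = 1504245 ⇒ b = 501415.

r = 867, b = 501415.


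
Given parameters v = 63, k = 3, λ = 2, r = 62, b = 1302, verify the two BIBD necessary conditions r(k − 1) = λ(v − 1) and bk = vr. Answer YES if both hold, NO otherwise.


Condition (i): r(k − 1) = 62·2 = 124; λ(v − 1) = 2·62 = 124. Match? YES.
Condition (ii): bk = 1302·3 = 3906; vr = 63·62 = 3906. Match? YES.
Both conditions hold? YES.

YES


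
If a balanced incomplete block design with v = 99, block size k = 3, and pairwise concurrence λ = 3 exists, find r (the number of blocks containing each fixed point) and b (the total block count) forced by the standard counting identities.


Any 2-(v, k, λ) BIBD satisfies two necessary conditions:
  (i)  Each point sits in r blocks, and counting incidences through any fixed point gives r(k − 1) = λ(v − 1), so r = λ(v − 1)/(k − 1).
  (ii) Total incidences bk = vr, so b = vr/k.
Step 1: r = λ(v − 1)/(k − 1) = 3·(99 − 1)/(3 − 1) = 3·98/2 = 294/2 = 147.
Step 2: b = vr/k = 99·147/3 = 14553/3 = 4851.
Check integrality: r = 147 ∈ Z ✓, b = 4851 ∈ Z ✓.
(These identities are necessary conditions: they determine r and b for any design with these parameters, but do not by themselves prove that one exists.)

r = 147, b = 4851.


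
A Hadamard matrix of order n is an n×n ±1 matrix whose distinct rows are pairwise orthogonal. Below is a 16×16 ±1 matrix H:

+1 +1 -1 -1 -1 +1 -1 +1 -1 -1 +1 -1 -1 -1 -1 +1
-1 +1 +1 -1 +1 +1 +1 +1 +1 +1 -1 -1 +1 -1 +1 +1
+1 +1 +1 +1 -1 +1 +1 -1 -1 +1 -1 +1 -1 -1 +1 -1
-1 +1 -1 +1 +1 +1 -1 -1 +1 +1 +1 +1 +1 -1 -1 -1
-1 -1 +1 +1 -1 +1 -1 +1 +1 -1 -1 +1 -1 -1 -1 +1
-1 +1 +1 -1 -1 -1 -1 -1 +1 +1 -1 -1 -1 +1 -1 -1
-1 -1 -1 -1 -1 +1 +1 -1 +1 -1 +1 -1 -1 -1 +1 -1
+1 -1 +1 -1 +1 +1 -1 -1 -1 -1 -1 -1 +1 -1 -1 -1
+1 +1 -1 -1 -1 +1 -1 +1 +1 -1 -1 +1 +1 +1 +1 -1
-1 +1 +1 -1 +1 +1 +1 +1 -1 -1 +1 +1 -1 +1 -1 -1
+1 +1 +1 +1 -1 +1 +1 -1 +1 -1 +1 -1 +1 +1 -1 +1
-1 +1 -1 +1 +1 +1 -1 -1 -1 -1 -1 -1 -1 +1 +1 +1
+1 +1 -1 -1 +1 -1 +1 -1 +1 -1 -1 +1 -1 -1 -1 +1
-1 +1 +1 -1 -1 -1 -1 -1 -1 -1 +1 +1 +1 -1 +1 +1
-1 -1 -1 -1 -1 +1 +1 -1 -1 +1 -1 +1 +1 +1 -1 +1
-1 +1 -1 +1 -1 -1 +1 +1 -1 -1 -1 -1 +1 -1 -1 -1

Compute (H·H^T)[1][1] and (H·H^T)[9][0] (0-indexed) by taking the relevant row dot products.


Row 0 of H: [1, 1, -1, -1, -1, 1, -1, 1, -1, -1, 1, -1, -1, -1, -1, 1].
Row 1 of H: [-1, 1, 1, -1, 1, 1, 1, 1, 1, 1, -1, -1, 1, -1, 1, 1].
Row 9 of H: [-1, 1, 1, -1, 1, 1, 1, 1, -1, -1, 1, 1, -1, 1, -1, -1].
(H·H^T)[1][1] = Σ_j H[1][j]·H[1][j] = (-1)² + (1)² + (1)² + (-1)² + (1)² + (1)² + (1)² + (1)² + (1)² + (1)² + (-1)² + (-1)² + (1)² + (-1)² + (1)² + (1)² = 1 + 1 + 1 + 1 + 1 + 1 + 1 + 1 + 1 + 1 + 1 + 1 + 1 + 1 + 1 + 1 = 16.
(H·H^T)[9][0] = Σ_j H[9][j]·H[0][j] = (-1)·(1) + (1)·(1) + (1)·(-1) + (-1)·(-1) + (1)·(-1) + (1)·(1) + (1)·(-1) + (1)·(1) + (-1)·(-1) + (-1)·(-1) + (1)·(1) + (1)·(-1) + (-1)·(-1) + (1)·(-1) + (-1)·(-1) + (-1)·(1) = -1 + 1 + -1 + 1 + -1 + 1 + -1 + 1 + 1 + 1 + 1 + -1 + 1 + -1 + 1 + -1 = 2.
Rows 9 and 0 are not orthogonal (dot product = 2 ≠ 0), so H is not a Hadamard matrix.

(1,1) entry = 16; (9,0) entry = 2.


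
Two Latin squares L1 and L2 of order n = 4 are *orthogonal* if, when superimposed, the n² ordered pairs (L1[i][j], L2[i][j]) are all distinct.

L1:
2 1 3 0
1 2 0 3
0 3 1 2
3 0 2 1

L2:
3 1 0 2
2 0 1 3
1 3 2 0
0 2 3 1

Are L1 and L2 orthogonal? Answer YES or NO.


Form the n² = 16 superimposed pairs (L1[i][j], L2[i][j]), row by row (rows and columns indexed from 0):
row 0: (2,3) (1,1) (3,0) (0,2)
row 1: (1,2) (2,0) (0,1) (3,3)
row 2: (0,1) (3,3) (1,2) (2,0)
row 3: (3,0) (0,2) (2,3) (1,1)
Orthogonality requires all 16 pairs distinct.
But the pair (0,1) repeats: cell (1,2) has L1 = 0, L2 = 1, and cell (2,0) has L1 = 0, L2 = 1.
A repeated pair means some other pair never occurs (only 8 distinct pairs out of 16), so the squares are not orthogonal.
Conclusion: NO.

NO


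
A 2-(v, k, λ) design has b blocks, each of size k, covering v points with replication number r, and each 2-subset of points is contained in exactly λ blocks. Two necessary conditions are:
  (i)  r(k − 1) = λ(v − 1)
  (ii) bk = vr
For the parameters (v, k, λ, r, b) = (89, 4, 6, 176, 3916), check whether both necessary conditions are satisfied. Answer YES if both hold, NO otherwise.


Condition (i): r(k − 1) = 176·3 = 528; λ(v − 1) = 6·88 = 528. Match? YES.
Condition (ii): bk = 3916·4 = 15664; vr = 89·176 = 15664. Match? YES.
Both conditions hold? YES.

YES


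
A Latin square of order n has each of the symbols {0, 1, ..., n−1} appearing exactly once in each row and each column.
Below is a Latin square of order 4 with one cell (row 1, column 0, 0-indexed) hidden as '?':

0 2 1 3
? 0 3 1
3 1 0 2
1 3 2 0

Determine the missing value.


Row 1 contains symbols [0, 1, 3] — missing [2].
Column 0 contains symbols [0, 1, 3] — missing [2].
The missing symbol must appear in both missing sets; intersection = [2].
Therefore the hidden value is 2.

Missing value = 2.


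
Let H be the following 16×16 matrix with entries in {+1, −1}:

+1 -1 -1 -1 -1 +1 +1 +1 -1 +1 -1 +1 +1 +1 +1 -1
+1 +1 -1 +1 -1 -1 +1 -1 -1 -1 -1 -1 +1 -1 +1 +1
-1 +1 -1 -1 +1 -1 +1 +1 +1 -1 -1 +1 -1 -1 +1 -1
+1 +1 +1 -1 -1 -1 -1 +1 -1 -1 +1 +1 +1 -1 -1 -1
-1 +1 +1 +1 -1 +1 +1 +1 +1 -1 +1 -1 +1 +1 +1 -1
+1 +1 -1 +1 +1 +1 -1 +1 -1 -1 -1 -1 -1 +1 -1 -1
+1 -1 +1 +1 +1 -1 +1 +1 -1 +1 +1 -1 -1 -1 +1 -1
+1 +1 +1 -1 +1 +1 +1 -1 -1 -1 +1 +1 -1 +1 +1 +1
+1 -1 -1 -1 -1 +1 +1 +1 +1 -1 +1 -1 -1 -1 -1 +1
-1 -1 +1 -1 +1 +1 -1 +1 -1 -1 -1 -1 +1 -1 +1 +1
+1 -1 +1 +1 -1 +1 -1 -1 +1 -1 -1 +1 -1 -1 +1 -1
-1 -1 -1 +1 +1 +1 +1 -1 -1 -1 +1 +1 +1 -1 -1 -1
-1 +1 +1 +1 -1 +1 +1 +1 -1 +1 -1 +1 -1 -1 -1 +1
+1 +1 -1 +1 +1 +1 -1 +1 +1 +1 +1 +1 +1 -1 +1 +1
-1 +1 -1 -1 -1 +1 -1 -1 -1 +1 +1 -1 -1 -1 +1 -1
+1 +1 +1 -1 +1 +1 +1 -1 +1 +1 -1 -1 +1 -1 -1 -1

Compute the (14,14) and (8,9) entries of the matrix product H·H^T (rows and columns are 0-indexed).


Row 8 of H: [1, -1, -1, -1, -1, 1, 1, 1, 1, -1, 1, -1, -1, -1, -1, 1].
Row 9 of H: [-1, -1, 1, -1, 1, 1, -1, 1, -1, -1, -1, -1, 1, -1, 1, 1].
Row 14 of H: [-1, 1, -1, -1, -1, 1, -1, -1, -1, 1, 1, -1, -1, -1, 1, -1].
(H·H^T)[14][14] = Σ_j H[14][j]·H[14][j] = (-1)² + (1)² + (-1)² + (-1)² + (-1)² + (1)² + (-1)² + (-1)² + (-1)² + (1)² + (1)² + (-1)² + (-1)² + (-1)² + (1)² + (-1)² = 1 + 1 + 1 + 1 + 1 + 1 + 1 + 1 + 1 + 1 + 1 + 1 + 1 + 1 + 1 + 1 = 16.
(H·H^T)[8][9] = Σ_j H[8][j]·H[9][j] = (1)·(-1) + (-1)·(-1) + (-1)·(1) + (-1)·(-1) + (-1)·(1) + (1)·(1) + (1)·(-1) + (1)·(1) + (1)·(-1) + (-1)·(-1) + (1)·(-1) + (-1)·(-1) + (-1)·(1) + (-1)·(-1) + (-1)·(1) + (1)·(1) = -1 + 1 + -1 + 1 + -1 + 1 + -1 + 1 + -1 + 1 + -1 + 1 + -1 + 1 + -1 + 1 = 0.
So rows 8 and 9 are orthogonal; the diagonal entry equals n = 16.

(14,14) entry = 16; (8,9) entry = 0.


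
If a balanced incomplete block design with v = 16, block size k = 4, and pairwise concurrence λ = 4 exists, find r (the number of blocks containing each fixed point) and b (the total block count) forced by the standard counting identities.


Any 2-(v, k, λ) BIBD satisfies two necessary conditions:
  (i)  Each point sits in r blocks, and counting incidences through any fixed point gives r(k − 1) = λ(v − 1), so r = λ(v − 1)/(k − 1).
  (ii) Total incidences bk = vr, so b = vr/k.
Step 1: r = λ(v − 1)/(k − 1) = 4·(16 − 1)/(4 − 1) = 4·15/3 = 60/3 = 20.
Step 2: b = vr/k = 16·20/4 = 320/4 = 80.
Check integrality: r = 20 ∈ Z ✓, b = 80 ∈ Z ✓.
(These identities are necessary conditions: they determine r and b for any design with these parameters, but do not by themselves prove that one exists.)

r = 20, b = 80.


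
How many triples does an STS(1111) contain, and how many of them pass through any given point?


An STS(v) is a 2-(v, 3, 1) BIBD: block size k = 3, λ = 1.
Replication: r(k − 1) = λ(v − 1) ⇒ r·2 = 1111 − 1 = 1110 ⇒ r = 555.
Block count: bk = vr ⇒ b·3 = 1111·555 = 616605 ⇒ b = 205535.

r = 555, b = 205535.


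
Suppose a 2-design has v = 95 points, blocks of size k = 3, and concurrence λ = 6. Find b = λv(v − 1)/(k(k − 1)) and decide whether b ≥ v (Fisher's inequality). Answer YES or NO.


r = λ(v − 1)/(k − 1) = 6·94/2 = 282.
b = vr/k = 95·282/3 = 8930.
Fisher's inequality: b ≥ v ⇔ 8930 ≥ 95? YES.

YES


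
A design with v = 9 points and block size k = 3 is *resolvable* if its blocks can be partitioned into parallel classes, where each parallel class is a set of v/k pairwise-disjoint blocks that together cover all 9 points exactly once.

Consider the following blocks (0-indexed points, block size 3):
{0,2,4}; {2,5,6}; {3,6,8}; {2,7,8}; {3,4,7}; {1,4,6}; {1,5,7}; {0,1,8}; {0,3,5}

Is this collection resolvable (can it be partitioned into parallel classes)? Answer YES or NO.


v = 9, block size k = 3, number of blocks = 9.
For resolvability, blocks must partition into parallel classes of size v/k = 3.
Total blocks must therefore be a multiple of 3: 9 = 3·3 + 0 ⇒ divisible ✓.
Greedy packing gives 3 candidate class(es). Each should be a full parallel class (size 3, covers all 9 points).
  Class 1 (3 blocks): {0,2,4}; {3,6,8}; {1,5,7}. Points covered: [0, 1, 2, 3, 4, 5, 6, 7, 8].
  Class 2 (3 blocks): {2,5,6}; {3,4,7}; {0,1,8}. Points covered: [0, 1, 2, 3, 4, 5, 6, 7, 8].
  Class 3 (3 blocks): {2,7,8}; {1,4,6}; {0,3,5}. Points covered: [0, 1, 2, 3, 4, 5, 6, 7, 8].
All classes full (size 3)? YES. All classes cover every point? YES.
Resolvable? YES.

YES
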